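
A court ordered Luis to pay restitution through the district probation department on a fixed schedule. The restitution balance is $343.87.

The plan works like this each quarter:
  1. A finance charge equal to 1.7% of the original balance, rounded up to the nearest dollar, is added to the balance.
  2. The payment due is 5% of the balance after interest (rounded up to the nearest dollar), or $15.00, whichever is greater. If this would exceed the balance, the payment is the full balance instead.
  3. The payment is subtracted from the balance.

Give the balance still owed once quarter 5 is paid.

Quarter 1: opening $343.87; interest $6.00 → $349.87; payment $18.00; balance $331.87
Quarter 2: opening $331.87; interest $6.00 → $337.87; payment $17.00; balance $320.87
Quarter 3: opening $320.87; interest $6.00 → $326.87; payment $17.00; balance $309.87
Quarter 4: opening $309.87; interest $6.00 → $315.87; payment $16.00; balance $299.87
Quarter 5: opening $299.87; interest $6.00 → $305.87; payment $16.00; balance $289.87

$289.87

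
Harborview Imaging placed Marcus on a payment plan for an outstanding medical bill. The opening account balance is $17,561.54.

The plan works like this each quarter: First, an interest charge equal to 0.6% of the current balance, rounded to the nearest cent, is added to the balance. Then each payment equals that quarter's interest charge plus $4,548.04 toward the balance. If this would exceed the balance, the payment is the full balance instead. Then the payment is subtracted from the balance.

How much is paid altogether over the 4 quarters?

Quarter 1: opening $17,561.54; interest $105.37 → $17,666.91; payment $4,653.41; balance $13,013.50
Quarter 2: opening $13,013.50; interest $78.08 → $13,091.58; payment $4,626.12; balance $8,465.46
Quarter 3: opening $8,465.46; interest $50.79 → $8,516.25; payment $4,598.83; balance $3,917.42
Quarter 4: opening $3,917.42; interest $23.50 → $3,940.92; payment $3,940.92; balance $0.00
Total paid: $17,819.28

$17,819.28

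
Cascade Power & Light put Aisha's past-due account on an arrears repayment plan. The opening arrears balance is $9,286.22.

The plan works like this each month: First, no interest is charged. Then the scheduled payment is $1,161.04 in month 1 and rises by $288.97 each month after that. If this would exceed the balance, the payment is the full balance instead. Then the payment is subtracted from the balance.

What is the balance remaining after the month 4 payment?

$2,908.24

Month 1: $9,286.22 − $1,161.04 → $8,125.18
Month 2: $8,125.18 − $1,450.01 → $6,675.17
Month 3: $6,675.17 − $1,738.98 → $4,936.19
Month 4: $4,936.19 − $2,027.95 → $2,908.24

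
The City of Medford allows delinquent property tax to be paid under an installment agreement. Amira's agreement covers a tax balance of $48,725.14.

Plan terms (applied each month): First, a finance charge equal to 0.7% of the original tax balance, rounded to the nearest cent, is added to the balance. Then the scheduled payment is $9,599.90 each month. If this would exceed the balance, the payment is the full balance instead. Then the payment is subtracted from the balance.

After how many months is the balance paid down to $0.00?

# | Opening | Interest | Payment | End bal
1 | $48,725.14 | $341.08 | $9,599.90 | $39,466.32
2 | $39,466.32 | $341.08 | $9,599.90 | $30,207.50
3 | $30,207.50 | $341.08 | $9,599.90 | $20,948.68
4 | $20,948.68 | $341.08 | $9,599.90 | $11,689.86
5 | $11,689.86 | $341.08 | $9,599.90 | $2,431.04
6 | $2,431.04 | $341.08 | $2,772.12 | $0.00
Balance reaches $0.00 in month 6.

6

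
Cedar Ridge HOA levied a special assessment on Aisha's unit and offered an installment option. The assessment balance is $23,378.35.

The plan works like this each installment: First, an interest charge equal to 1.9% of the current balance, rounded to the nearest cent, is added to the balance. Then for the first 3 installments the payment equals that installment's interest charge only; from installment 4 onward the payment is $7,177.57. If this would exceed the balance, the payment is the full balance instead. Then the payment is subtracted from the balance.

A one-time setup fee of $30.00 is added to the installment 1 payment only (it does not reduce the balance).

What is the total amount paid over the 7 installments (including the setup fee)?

$25,740.30

# | Opening | Interest | Payment | Fee | End bal
1 | $23,378.35 | $444.19 | $444.19 | $30.00 | $23,378.35
2 | $23,378.35 | $444.19 | $444.19 | — | $23,378.35
3 | $23,378.35 | $444.19 | $444.19 | — | $23,378.35
4 | $23,378.35 | $444.19 | $7,177.57 | — | $16,644.97
5 | $16,644.97 | $316.25 | $7,177.57 | — | $9,783.65
6 | $9,783.65 | $185.89 | $7,177.57 | — | $2,791.97
7 | $2,791.97 | $53.05 | $2,845.02 | — | $0.00
Total paid: $25,740.30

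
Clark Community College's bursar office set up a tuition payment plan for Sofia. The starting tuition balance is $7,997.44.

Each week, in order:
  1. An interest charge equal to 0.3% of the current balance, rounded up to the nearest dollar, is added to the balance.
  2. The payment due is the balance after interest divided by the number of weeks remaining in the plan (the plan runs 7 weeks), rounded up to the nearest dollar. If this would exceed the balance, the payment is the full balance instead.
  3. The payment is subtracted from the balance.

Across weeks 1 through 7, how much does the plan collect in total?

$8,096.44

Week 1: $7,997.44 +$24.00 interest = $8,021.44; pay $1,146.00 → $6,875.44
Week 2: $6,875.44 +$21.00 interest = $6,896.44; pay $1,150.00 → $5,746.44
Week 3: $5,746.44 +$18.00 interest = $5,764.44; pay $1,153.00 → $4,611.44
Week 4: $4,611.44 +$14.00 interest = $4,625.44; pay $1,157.00 → $3,468.44
Week 5: $3,468.44 +$11.00 interest = $3,479.44; pay $1,160.00 → $2,319.44
Week 6: $2,319.44 +$7.00 interest = $2,326.44; pay $1,164.00 → $1,162.44
Week 7: $1,162.44 +$4.00 interest = $1,166.44; pay $1,166.44 → $0.00
Total paid: $8,096.44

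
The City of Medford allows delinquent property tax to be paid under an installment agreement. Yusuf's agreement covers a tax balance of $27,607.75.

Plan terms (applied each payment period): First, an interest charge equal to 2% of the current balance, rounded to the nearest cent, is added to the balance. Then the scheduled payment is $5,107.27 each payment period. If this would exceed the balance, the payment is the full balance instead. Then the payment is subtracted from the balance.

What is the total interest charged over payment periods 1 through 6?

# | Opening | Interest | Payment | End bal
1 | $27,607.75 | $552.16 | $5,107.27 | $23,052.64
2 | $23,052.64 | $461.05 | $5,107.27 | $18,406.42
3 | $18,406.42 | $368.13 | $5,107.27 | $13,667.28
4 | $13,667.28 | $273.35 | $5,107.27 | $8,833.36
5 | $8,833.36 | $176.67 | $5,107.27 | $3,902.76
6 | $3,902.76 | $78.06 | $3,980.82 | $0.00
Total interest: $552.16 + $461.05 + $368.13 + $273.35 + $176.67 + $78.06 = $1,909.42

$1,909.42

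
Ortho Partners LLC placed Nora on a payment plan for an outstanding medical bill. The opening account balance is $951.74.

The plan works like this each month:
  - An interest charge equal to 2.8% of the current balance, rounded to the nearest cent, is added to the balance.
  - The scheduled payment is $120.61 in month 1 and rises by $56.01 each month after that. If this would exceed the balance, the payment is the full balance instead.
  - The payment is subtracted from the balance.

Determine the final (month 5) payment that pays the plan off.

# | Opening | Interest | Payment | End bal
1 | $951.74 | $26.65 | $120.61 | $857.78
2 | $857.78 | $24.02 | $176.62 | $705.18
3 | $705.18 | $19.75 | $232.63 | $492.30
4 | $492.30 | $13.78 | $288.64 | $217.44
5 | $217.44 | $6.09 | $223.53 | $0.00

$223.53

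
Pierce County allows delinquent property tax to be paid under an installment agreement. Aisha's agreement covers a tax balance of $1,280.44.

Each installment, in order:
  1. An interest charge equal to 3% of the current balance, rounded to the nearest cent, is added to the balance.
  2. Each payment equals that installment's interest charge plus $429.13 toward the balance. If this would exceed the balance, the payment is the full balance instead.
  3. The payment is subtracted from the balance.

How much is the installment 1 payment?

Installment 1: opening $1,280.44; interest $38.41 → $1,318.85; payment $467.54; balance $851.31

$467.54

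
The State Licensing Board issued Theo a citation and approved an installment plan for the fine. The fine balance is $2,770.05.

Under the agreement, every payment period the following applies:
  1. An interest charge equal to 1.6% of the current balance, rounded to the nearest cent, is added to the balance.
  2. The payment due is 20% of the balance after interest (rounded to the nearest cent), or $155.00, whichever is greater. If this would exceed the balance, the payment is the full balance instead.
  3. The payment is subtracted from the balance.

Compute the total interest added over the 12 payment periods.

# | Opening | Interest | Payment | End bal
1 | $2,770.05 | $44.32 | $562.87 | $2,251.50
2 | $2,251.50 | $36.02 | $457.50 | $1,830.02
3 | $1,830.02 | $29.28 | $371.86 | $1,487.44
4 | $1,487.44 | $23.80 | $302.25 | $1,208.99
5 | $1,208.99 | $19.34 | $245.67 | $982.66
6 | $982.66 | $15.72 | $199.68 | $798.70
7 | $798.70 | $12.78 | $162.30 | $649.18
8 | $649.18 | $10.39 | $155.00 | $504.57
9 | $504.57 | $8.07 | $155.00 | $357.64
10 | $357.64 | $5.72 | $155.00 | $208.36
11 | $208.36 | $3.33 | $155.00 | $56.69
12 | $56.69 | $0.91 | $57.60 | $0.00
Total interest: $44.32 + $36.02 + $29.28 + $23.80 + $19.34 + $15.72 + $12.78 + $10.39 + $8.07 + $5.72 + $3.33 + $0.91 = $209.68

$209.68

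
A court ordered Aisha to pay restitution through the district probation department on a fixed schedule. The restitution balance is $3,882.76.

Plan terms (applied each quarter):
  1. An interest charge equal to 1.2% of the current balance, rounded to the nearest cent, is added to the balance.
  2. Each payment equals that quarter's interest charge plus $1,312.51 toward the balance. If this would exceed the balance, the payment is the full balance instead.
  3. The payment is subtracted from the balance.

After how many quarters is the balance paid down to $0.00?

Quarter 1: $3,882.76 +$46.59 interest = $3,929.35; pay $1,359.10 → $2,570.25
Quarter 2: $2,570.25 +$30.84 interest = $2,601.09; pay $1,343.35 → $1,257.74
Quarter 3: $1,257.74 +$15.09 interest = $1,272.83; pay $1,272.83 → $0.00
Balance reaches $0.00 in quarter 3.

3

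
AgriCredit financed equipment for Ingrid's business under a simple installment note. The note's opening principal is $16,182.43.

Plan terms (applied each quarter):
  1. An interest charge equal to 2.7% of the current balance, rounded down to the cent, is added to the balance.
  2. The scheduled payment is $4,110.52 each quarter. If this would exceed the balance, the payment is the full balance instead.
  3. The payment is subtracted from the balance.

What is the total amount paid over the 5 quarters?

Quarter 1: opening $16,182.43; interest $436.92 → $16,619.35; payment $4,110.52; balance $12,508.83
Quarter 2: opening $12,508.83; interest $337.73 → $12,846.56; payment $4,110.52; balance $8,736.04
Quarter 3: opening $8,736.04; interest $235.87 → $8,971.91; payment $4,110.52; balance $4,861.39
Quarter 4: opening $4,861.39; interest $131.25 → $4,992.64; payment $4,110.52; balance $882.12
Quarter 5: opening $882.12; interest $23.81 → $905.93; payment $905.93; balance $0.00
Total paid: $17,348.01

$17,348.01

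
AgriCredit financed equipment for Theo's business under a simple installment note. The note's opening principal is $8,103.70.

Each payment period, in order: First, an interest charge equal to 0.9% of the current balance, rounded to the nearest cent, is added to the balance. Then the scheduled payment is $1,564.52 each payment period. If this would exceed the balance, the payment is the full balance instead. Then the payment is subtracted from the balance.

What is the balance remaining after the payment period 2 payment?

$5,107.10

Payment period 1: opening $8,103.70; interest $72.93 → $8,176.63; payment $1,564.52; balance $6,612.11
Payment period 2: opening $6,612.11; interest $59.51 → $6,671.62; payment $1,564.52; balance $5,107.10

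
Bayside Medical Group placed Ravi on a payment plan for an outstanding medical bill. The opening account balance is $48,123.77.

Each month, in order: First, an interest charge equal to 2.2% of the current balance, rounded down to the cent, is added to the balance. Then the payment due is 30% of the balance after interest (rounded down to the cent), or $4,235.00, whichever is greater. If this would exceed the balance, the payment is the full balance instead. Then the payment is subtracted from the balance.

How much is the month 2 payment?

$10,555.54

Month 1: $48,123.77 +$1,058.72 interest = $49,182.49; pay $14,754.74 → $34,427.75
Month 2: $34,427.75 +$757.41 interest = $35,185.16; pay $10,555.54 → $24,629.62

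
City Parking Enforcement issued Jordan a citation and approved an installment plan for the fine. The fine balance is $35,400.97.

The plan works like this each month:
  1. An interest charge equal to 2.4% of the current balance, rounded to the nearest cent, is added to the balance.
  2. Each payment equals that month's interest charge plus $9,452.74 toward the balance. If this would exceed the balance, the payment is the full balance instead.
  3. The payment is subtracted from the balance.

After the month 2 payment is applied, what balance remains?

Month 1: $35,400.97 +$849.62 interest = $36,250.59; pay $10,302.36 → $25,948.23
Month 2: $25,948.23 +$622.76 interest = $26,570.99; pay $10,075.50 → $16,495.49

$16,495.49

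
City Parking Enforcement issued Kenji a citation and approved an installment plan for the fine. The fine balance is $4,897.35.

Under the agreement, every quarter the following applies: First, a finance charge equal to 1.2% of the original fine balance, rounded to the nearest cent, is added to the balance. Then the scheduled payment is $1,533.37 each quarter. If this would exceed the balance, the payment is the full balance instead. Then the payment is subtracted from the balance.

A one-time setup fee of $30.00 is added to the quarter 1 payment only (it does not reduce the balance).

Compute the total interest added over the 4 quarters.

$235.08

Quarter 1: opening $4,897.35; interest $58.77 → $4,956.12; payment $1,533.37 (+ $30.00 fee); balance $3,422.75
Quarter 2: opening $3,422.75; interest $58.77 → $3,481.52; payment $1,533.37; balance $1,948.15
Quarter 3: opening $1,948.15; interest $58.77 → $2,006.92; payment $1,533.37; balance $473.55
Quarter 4: opening $473.55; interest $58.77 → $532.32; payment $532.32; balance $0.00
Total interest: $58.77 + $58.77 + $58.77 + $58.77 = $235.08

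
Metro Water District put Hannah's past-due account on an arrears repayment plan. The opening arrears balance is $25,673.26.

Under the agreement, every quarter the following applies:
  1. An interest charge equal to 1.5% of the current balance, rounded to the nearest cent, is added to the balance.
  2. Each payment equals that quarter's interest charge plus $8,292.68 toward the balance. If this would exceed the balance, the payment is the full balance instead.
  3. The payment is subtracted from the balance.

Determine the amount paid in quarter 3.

Quarter 1: opening $25,673.26; interest $385.10 → $26,058.36; payment $8,677.78; balance $17,380.58
Quarter 2: opening $17,380.58; interest $260.71 → $17,641.29; payment $8,553.39; balance $9,087.90
Quarter 3: opening $9,087.90; interest $136.32 → $9,224.22; payment $8,429.00; balance $795.22

$8,429.00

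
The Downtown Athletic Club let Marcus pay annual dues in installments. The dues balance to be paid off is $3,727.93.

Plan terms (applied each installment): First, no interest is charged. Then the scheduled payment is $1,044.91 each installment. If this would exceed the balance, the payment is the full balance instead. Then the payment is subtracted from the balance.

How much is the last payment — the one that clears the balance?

$593.20

Installment 1: opening $3,727.93; payment $1,044.91; balance $2,683.02
Installment 2: opening $2,683.02; payment $1,044.91; balance $1,638.11
Installment 3: opening $1,638.11; payment $1,044.91; balance $593.20
Installment 4: opening $593.20; payment $593.20; balance $0.00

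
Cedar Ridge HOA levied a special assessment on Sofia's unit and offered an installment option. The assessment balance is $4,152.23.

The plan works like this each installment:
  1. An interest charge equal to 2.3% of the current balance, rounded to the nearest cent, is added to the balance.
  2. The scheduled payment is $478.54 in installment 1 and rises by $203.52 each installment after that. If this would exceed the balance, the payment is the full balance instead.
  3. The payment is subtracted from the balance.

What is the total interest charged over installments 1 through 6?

$341.49

# | Opening | Interest | Payment | End bal
1 | $4,152.23 | $95.50 | $478.54 | $3,769.19
2 | $3,769.19 | $86.69 | $682.06 | $3,173.82
3 | $3,173.82 | $73.00 | $885.58 | $2,361.24
4 | $2,361.24 | $54.31 | $1,089.10 | $1,326.45
5 | $1,326.45 | $30.51 | $1,292.62 | $64.34
6 | $64.34 | $1.48 | $65.82 | $0.00
Total interest: $95.50 + $86.69 + $73.00 + $54.31 + $30.51 + $1.48 = $341.49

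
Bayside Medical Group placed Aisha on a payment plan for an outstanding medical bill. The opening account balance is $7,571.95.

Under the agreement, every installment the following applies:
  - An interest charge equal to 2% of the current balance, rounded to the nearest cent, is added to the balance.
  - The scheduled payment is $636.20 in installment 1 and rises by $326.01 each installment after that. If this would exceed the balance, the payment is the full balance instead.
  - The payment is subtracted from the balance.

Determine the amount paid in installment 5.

Installment 1: opening $7,571.95; interest $151.44 → $7,723.39; payment $636.20; balance $7,087.19
Installment 2: opening $7,087.19; interest $141.74 → $7,228.93; payment $962.21; balance $6,266.72
Installment 3: opening $6,266.72; interest $125.33 → $6,392.05; payment $1,288.22; balance $5,103.83
Installment 4: opening $5,103.83; interest $102.08 → $5,205.91; payment $1,614.23; balance $3,591.68
Installment 5: opening $3,591.68; interest $71.83 → $3,663.51; payment $1,940.24; balance $1,723.27

$1,940.24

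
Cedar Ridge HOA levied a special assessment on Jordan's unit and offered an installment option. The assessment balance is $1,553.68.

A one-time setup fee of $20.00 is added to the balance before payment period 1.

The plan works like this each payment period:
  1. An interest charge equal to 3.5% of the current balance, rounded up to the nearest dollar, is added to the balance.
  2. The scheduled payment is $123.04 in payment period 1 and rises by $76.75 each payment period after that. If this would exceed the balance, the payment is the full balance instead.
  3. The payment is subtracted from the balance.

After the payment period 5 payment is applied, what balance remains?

Payment period 1: $1,573.68 +$56.00 interest = $1,629.68; pay $123.04 → $1,506.64
Payment period 2: $1,506.64 +$53.00 interest = $1,559.64; pay $199.79 → $1,359.85
Payment period 3: $1,359.85 +$48.00 interest = $1,407.85; pay $276.54 → $1,131.31
Payment period 4: $1,131.31 +$40.00 interest = $1,171.31; pay $353.29 → $818.02
Payment period 5: $818.02 +$29.00 interest = $847.02; pay $430.04 → $416.98

$416.98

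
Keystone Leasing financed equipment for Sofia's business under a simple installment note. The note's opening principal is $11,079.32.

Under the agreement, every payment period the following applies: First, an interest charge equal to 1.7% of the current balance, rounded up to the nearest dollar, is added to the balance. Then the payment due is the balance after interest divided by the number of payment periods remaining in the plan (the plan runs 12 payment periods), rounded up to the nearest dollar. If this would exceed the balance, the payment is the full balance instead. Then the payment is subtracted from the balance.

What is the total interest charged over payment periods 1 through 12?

Payment period 1: opening $11,079.32; interest $189.00 → $11,268.32; payment $940.00; balance $10,328.32
Payment period 2: opening $10,328.32; interest $176.00 → $10,504.32; payment $955.00; balance $9,549.32
Payment period 3: opening $9,549.32; interest $163.00 → $9,712.32; payment $972.00; balance $8,740.32
Payment period 4: opening $8,740.32; interest $149.00 → $8,889.32; payment $988.00; balance $7,901.32
Payment period 5: opening $7,901.32; interest $135.00 → $8,036.32; payment $1,005.00; balance $7,031.32
Payment period 6: opening $7,031.32; interest $120.00 → $7,151.32; payment $1,022.00; balance $6,129.32
Payment period 7: opening $6,129.32; interest $105.00 → $6,234.32; payment $1,040.00; balance $5,194.32
Payment period 8: opening $5,194.32; interest $89.00 → $5,283.32; payment $1,057.00; balance $4,226.32
Payment period 9: opening $4,226.32; interest $72.00 → $4,298.32; payment $1,075.00; balance $3,223.32
Payment period 10: opening $3,223.32; interest $55.00 → $3,278.32; payment $1,093.00; balance $2,185.32
Payment period 11: opening $2,185.32; interest $38.00 → $2,223.32; payment $1,112.00; balance $1,111.32
Payment period 12: opening $1,111.32; interest $19.00 → $1,130.32; payment $1,130.32; balance $0.00
Total interest: $189.00 + $176.00 + $163.00 + $149.00 + $135.00 + $120.00 + $105.00 + $89.00 + $72.00 + $55.00 + $38.00 + $19.00 = $1,310.00

$1,310.00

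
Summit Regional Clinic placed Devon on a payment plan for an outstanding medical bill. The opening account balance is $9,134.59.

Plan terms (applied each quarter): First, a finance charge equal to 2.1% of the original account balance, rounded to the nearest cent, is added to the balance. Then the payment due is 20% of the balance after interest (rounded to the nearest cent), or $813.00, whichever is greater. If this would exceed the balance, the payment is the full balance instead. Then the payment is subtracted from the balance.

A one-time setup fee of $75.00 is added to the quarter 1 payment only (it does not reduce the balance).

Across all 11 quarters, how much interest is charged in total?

$2,110.13

Quarter 1: $9,134.59 +$191.83 interest = $9,326.42; pay $1,865.28 (+ $75.00 fee) → $7,461.14
Quarter 2: $7,461.14 +$191.83 interest = $7,652.97; pay $1,530.59 → $6,122.38
Quarter 3: $6,122.38 +$191.83 interest = $6,314.21; pay $1,262.84 → $5,051.37
Quarter 4: $5,051.37 +$191.83 interest = $5,243.20; pay $1,048.64 → $4,194.56
Quarter 5: $4,194.56 +$191.83 interest = $4,386.39; pay $877.28 → $3,509.11
Quarter 6: $3,509.11 +$191.83 interest = $3,700.94; pay $813.00 → $2,887.94
Quarter 7: $2,887.94 +$191.83 interest = $3,079.77; pay $813.00 → $2,266.77
Quarter 8: $2,266.77 +$191.83 interest = $2,458.60; pay $813.00 → $1,645.60
Quarter 9: $1,645.60 +$191.83 interest = $1,837.43; pay $813.00 → $1,024.43
Quarter 10: $1,024.43 +$191.83 interest = $1,216.26; pay $813.00 → $403.26
Quarter 11: $403.26 +$191.83 interest = $595.09; pay $595.09 → $0.00
Total interest: $191.83 + $191.83 + $191.83 + $191.83 + $191.83 + $191.83 + $191.83 + $191.83 + $191.83 + $191.83 + $191.83 = $2,110.13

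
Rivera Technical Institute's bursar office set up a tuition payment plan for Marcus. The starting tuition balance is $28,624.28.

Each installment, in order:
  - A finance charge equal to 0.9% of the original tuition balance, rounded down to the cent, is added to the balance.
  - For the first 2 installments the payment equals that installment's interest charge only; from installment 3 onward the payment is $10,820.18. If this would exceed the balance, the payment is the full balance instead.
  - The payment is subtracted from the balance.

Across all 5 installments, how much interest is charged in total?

$1,288.05

Installment 1: $28,624.28 +$257.61 interest = $28,881.89; pay $257.61 → $28,624.28
Installment 2: $28,624.28 +$257.61 interest = $28,881.89; pay $257.61 → $28,624.28
Installment 3: $28,624.28 +$257.61 interest = $28,881.89; pay $10,820.18 → $18,061.71
Installment 4: $18,061.71 +$257.61 interest = $18,319.32; pay $10,820.18 → $7,499.14
Installment 5: $7,499.14 +$257.61 interest = $7,756.75; pay $7,756.75 → $0.00
Total interest: $257.61 + $257.61 + $257.61 + $257.61 + $257.61 = $1,288.05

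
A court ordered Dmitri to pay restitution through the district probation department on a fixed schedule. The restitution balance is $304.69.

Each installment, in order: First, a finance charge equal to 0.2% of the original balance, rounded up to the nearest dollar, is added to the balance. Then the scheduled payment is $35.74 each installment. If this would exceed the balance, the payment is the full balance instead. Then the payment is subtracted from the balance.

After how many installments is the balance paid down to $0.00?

9

Installment 1: $304.69 +$1.00 interest = $305.69; pay $35.74 → $269.95
Installment 2: $269.95 +$1.00 interest = $270.95; pay $35.74 → $235.21
Installment 3: $235.21 +$1.00 interest = $236.21; pay $35.74 → $200.47
Installment 4: $200.47 +$1.00 interest = $201.47; pay $35.74 → $165.73
Installment 5: $165.73 +$1.00 interest = $166.73; pay $35.74 → $130.99
Installment 6: $130.99 +$1.00 interest = $131.99; pay $35.74 → $96.25
Installment 7: $96.25 +$1.00 interest = $97.25; pay $35.74 → $61.51
Installment 8: $61.51 +$1.00 interest = $62.51; pay $35.74 → $26.77
Installment 9: $26.77 +$1.00 interest = $27.77; pay $27.77 → $0.00
Balance reaches $0.00 in installment 9.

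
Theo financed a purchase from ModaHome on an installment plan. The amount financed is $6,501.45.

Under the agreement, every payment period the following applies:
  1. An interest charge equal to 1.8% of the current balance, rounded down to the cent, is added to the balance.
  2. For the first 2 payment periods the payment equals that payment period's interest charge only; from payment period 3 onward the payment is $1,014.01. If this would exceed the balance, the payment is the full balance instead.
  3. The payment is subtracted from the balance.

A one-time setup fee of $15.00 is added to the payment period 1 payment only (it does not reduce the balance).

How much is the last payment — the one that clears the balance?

Payment period 1: opening $6,501.45; interest $117.02 → $6,618.47; payment $117.02 (+ $15.00 fee); balance $6,501.45
Payment period 2: opening $6,501.45; interest $117.02 → $6,618.47; payment $117.02; balance $6,501.45
Payment period 3: opening $6,501.45; interest $117.02 → $6,618.47; payment $1,014.01; balance $5,604.46
Payment period 4: opening $5,604.46; interest $100.88 → $5,705.34; payment $1,014.01; balance $4,691.33
Payment period 5: opening $4,691.33; interest $84.44 → $4,775.77; payment $1,014.01; balance $3,761.76
Payment period 6: opening $3,761.76; interest $67.71 → $3,829.47; payment $1,014.01; balance $2,815.46
Payment period 7: opening $2,815.46; interest $50.67 → $2,866.13; payment $1,014.01; balance $1,852.12
Payment period 8: opening $1,852.12; interest $33.33 → $1,885.45; payment $1,014.01; balance $871.44
Payment period 9: opening $871.44; interest $15.68 → $887.12; payment $887.12; balance $0.00

$887.12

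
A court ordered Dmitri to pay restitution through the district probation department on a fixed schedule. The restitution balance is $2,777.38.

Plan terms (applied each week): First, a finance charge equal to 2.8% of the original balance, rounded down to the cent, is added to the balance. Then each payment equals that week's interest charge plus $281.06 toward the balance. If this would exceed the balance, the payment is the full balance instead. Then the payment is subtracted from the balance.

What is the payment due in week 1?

$358.82

Week 1: $2,777.38 +$77.76 interest = $2,855.14; pay $358.82 → $2,496.32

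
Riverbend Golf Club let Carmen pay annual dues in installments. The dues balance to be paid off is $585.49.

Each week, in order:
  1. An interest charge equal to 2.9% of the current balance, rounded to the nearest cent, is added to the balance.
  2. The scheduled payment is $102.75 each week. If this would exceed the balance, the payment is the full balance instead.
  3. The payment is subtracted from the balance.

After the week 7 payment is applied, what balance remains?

Week 1: $585.49 +$16.98 interest = $602.47; pay $102.75 → $499.72
Week 2: $499.72 +$14.49 interest = $514.21; pay $102.75 → $411.46
Week 3: $411.46 +$11.93 interest = $423.39; pay $102.75 → $320.64
Week 4: $320.64 +$9.30 interest = $329.94; pay $102.75 → $227.19
Week 5: $227.19 +$6.59 interest = $233.78; pay $102.75 → $131.03
Week 6: $131.03 +$3.80 interest = $134.83; pay $102.75 → $32.08
Week 7: $32.08 +$0.93 interest = $33.01; pay $33.01 → $0.00

$0.00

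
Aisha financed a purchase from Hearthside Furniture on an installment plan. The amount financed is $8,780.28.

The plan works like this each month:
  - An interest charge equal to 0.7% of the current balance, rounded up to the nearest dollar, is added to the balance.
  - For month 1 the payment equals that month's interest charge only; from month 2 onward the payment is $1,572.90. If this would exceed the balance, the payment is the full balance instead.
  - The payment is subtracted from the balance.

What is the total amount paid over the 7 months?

$9,053.28

Month 1: $8,780.28 +$62.00 interest = $8,842.28; pay $62.00 → $8,780.28
Month 2: $8,780.28 +$62.00 interest = $8,842.28; pay $1,572.90 → $7,269.38
Month 3: $7,269.38 +$51.00 interest = $7,320.38; pay $1,572.90 → $5,747.48
Month 4: $5,747.48 +$41.00 interest = $5,788.48; pay $1,572.90 → $4,215.58
Month 5: $4,215.58 +$30.00 interest = $4,245.58; pay $1,572.90 → $2,672.68
Month 6: $2,672.68 +$19.00 interest = $2,691.68; pay $1,572.90 → $1,118.78
Month 7: $1,118.78 +$8.00 interest = $1,126.78; pay $1,126.78 → $0.00
Total paid: $9,053.28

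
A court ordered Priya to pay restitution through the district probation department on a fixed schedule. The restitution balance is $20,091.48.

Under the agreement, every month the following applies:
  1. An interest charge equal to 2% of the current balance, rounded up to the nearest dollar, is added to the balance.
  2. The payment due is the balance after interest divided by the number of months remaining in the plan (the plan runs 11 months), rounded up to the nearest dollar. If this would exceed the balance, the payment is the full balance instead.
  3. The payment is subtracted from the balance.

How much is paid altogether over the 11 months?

Month 1: $20,091.48 +$402.00 interest = $20,493.48; pay $1,864.00 → $18,629.48
Month 2: $18,629.48 +$373.00 interest = $19,002.48; pay $1,901.00 → $17,101.48
Month 3: $17,101.48 +$343.00 interest = $17,444.48; pay $1,939.00 → $15,505.48
Month 4: $15,505.48 +$311.00 interest = $15,816.48; pay $1,978.00 → $13,838.48
Month 5: $13,838.48 +$277.00 interest = $14,115.48; pay $2,017.00 → $12,098.48
Month 6: $12,098.48 +$242.00 interest = $12,340.48; pay $2,057.00 → $10,283.48
Month 7: $10,283.48 +$206.00 interest = $10,489.48; pay $2,098.00 → $8,391.48
Month 8: $8,391.48 +$168.00 interest = $8,559.48; pay $2,140.00 → $6,419.48
Month 9: $6,419.48 +$129.00 interest = $6,548.48; pay $2,183.00 → $4,365.48
Month 10: $4,365.48 +$88.00 interest = $4,453.48; pay $2,227.00 → $2,226.48
Month 11: $2,226.48 +$45.00 interest = $2,271.48; pay $2,271.48 → $0.00
Total paid: $22,675.48

$22,675.48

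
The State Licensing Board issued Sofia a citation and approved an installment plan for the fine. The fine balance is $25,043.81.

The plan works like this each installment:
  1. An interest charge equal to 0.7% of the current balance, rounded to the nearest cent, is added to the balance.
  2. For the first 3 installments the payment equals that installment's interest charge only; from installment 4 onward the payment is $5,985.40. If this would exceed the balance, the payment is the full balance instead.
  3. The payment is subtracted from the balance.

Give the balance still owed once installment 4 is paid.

# | Opening | Interest | Payment | End bal
1 | $25,043.81 | $175.31 | $175.31 | $25,043.81
2 | $25,043.81 | $175.31 | $175.31 | $25,043.81
3 | $25,043.81 | $175.31 | $175.31 | $25,043.81
4 | $25,043.81 | $175.31 | $5,985.40 | $19,233.72

$19,233.72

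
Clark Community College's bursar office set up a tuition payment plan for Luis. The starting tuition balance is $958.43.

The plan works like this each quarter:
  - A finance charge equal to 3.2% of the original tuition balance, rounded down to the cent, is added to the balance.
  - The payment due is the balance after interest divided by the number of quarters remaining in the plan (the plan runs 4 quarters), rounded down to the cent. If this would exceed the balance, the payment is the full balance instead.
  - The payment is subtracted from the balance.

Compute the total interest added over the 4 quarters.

Quarter 1: $958.43 +$30.66 interest = $989.09; pay $247.27 → $741.82
Quarter 2: $741.82 +$30.66 interest = $772.48; pay $257.49 → $514.99
Quarter 3: $514.99 +$30.66 interest = $545.65; pay $272.82 → $272.83
Quarter 4: $272.83 +$30.66 interest = $303.49; pay $303.49 → $0.00
Total interest: $30.66 + $30.66 + $30.66 + $30.66 = $122.64

$122.64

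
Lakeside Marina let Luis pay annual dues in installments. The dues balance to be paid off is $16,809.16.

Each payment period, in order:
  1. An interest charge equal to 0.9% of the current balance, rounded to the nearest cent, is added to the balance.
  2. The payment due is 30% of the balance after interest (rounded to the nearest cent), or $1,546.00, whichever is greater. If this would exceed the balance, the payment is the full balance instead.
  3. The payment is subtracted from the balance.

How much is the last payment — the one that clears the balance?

$1,163.24

Payment period 1: $16,809.16 +$151.28 interest = $16,960.44; pay $5,088.13 → $11,872.31
Payment period 2: $11,872.31 +$106.85 interest = $11,979.16; pay $3,593.75 → $8,385.41
Payment period 3: $8,385.41 +$75.47 interest = $8,460.88; pay $2,538.26 → $5,922.62
Payment period 4: $5,922.62 +$53.30 interest = $5,975.92; pay $1,792.78 → $4,183.14
Payment period 5: $4,183.14 +$37.65 interest = $4,220.79; pay $1,546.00 → $2,674.79
Payment period 6: $2,674.79 +$24.07 interest = $2,698.86; pay $1,546.00 → $1,152.86
Payment period 7: $1,152.86 +$10.38 interest = $1,163.24; pay $1,163.24 → $0.00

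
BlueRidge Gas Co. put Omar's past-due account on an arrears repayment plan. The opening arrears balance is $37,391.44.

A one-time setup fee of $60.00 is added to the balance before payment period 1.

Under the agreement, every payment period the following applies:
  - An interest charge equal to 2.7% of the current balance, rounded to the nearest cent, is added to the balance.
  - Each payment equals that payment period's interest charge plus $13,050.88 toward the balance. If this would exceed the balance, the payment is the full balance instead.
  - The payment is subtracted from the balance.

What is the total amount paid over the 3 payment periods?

$39,427.89

Payment period 1: opening $37,451.44; interest $1,011.19 → $38,462.63; payment $14,062.07; balance $24,400.56
Payment period 2: opening $24,400.56; interest $658.82 → $25,059.38; payment $13,709.70; balance $11,349.68
Payment period 3: opening $11,349.68; interest $306.44 → $11,656.12; payment $11,656.12; balance $0.00
Total paid: $39,427.89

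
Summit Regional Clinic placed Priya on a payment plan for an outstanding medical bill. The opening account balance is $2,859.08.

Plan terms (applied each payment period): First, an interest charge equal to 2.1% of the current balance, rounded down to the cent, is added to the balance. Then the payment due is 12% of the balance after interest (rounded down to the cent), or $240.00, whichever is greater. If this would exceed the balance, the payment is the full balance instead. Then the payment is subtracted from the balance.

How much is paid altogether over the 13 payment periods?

$3,257.62

Payment period 1: opening $2,859.08; interest $60.04 → $2,919.12; payment $350.29; balance $2,568.83
Payment period 2: opening $2,568.83; interest $53.94 → $2,622.77; payment $314.73; balance $2,308.04
Payment period 3: opening $2,308.04; interest $48.46 → $2,356.50; payment $282.78; balance $2,073.72
Payment period 4: opening $2,073.72; interest $43.54 → $2,117.26; payment $254.07; balance $1,863.19
Payment period 5: opening $1,863.19; interest $39.12 → $1,902.31; payment $240.00; balance $1,662.31
Payment period 6: opening $1,662.31; interest $34.90 → $1,697.21; payment $240.00; balance $1,457.21
Payment period 7: opening $1,457.21; interest $30.60 → $1,487.81; payment $240.00; balance $1,247.81
Payment period 8: opening $1,247.81; interest $26.20 → $1,274.01; payment $240.00; balance $1,034.01
Payment period 9: opening $1,034.01; interest $21.71 → $1,055.72; payment $240.00; balance $815.72
Payment period 10: opening $815.72; interest $17.13 → $832.85; payment $240.00; balance $592.85
Payment period 11: opening $592.85; interest $12.44 → $605.29; payment $240.00; balance $365.29
Payment period 12: opening $365.29; interest $7.67 → $372.96; payment $240.00; balance $132.96
Payment period 13: opening $132.96; interest $2.79 → $135.75; payment $135.75; balance $0.00
Total paid: $3,257.62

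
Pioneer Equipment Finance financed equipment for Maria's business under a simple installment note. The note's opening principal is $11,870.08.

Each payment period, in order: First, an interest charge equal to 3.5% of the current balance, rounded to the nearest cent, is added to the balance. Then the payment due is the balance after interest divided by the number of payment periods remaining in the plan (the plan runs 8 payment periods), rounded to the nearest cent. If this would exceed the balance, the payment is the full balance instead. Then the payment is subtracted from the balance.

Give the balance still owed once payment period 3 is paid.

Payment period 1: $11,870.08 +$415.45 interest = $12,285.53; pay $1,535.69 → $10,749.84
Payment period 2: $10,749.84 +$376.24 interest = $11,126.08; pay $1,589.44 → $9,536.64
Payment period 3: $9,536.64 +$333.78 interest = $9,870.42; pay $1,645.07 → $8,225.35

$8,225.35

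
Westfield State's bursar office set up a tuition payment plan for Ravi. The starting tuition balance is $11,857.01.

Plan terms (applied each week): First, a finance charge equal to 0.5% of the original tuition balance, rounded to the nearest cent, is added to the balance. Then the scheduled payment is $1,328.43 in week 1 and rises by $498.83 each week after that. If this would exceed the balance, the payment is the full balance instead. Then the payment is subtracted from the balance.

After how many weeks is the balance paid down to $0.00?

Week 1: $11,857.01 +$59.29 interest = $11,916.30; pay $1,328.43 → $10,587.87
Week 2: $10,587.87 +$59.29 interest = $10,647.16; pay $1,827.26 → $8,819.90
Week 3: $8,819.90 +$59.29 interest = $8,879.19; pay $2,326.09 → $6,553.10
Week 4: $6,553.10 +$59.29 interest = $6,612.39; pay $2,824.92 → $3,787.47
Week 5: $3,787.47 +$59.29 interest = $3,846.76; pay $3,323.75 → $523.01
Week 6: $523.01 +$59.29 interest = $582.30; pay $582.30 → $0.00
Balance reaches $0.00 in week 6.

6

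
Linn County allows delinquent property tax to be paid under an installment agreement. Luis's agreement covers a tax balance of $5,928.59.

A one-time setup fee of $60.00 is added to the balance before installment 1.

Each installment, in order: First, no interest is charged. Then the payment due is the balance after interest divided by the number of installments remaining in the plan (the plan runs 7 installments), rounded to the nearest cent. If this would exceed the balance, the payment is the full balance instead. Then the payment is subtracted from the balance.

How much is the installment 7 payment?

# | Opening | Payment | End bal
1 | $5,988.59 | $855.51 | $5,133.08
2 | $5,133.08 | $855.51 | $4,277.57
3 | $4,277.57 | $855.51 | $3,422.06
4 | $3,422.06 | $855.52 | $2,566.54
5 | $2,566.54 | $855.51 | $1,711.03
6 | $1,711.03 | $855.52 | $855.51
7 | $855.51 | $855.51 | $0.00

$855.51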